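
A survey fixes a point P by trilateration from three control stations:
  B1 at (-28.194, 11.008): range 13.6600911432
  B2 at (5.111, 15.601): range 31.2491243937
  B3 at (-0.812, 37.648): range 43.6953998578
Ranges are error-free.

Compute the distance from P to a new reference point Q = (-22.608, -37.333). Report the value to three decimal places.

36.483

eq1: (x + 28.194)² + (y − 11.008)² = 13.6600911432²
eq2: (x − 5.111)² + (y − 15.601)² = 31.2491243937²
eq3: (x + 0.812)² + (y − 37.648)² = 43.6953998578²
eq2−eq1, eq2−eq3 (x²,y² cancel):
  -66.610·x − 9.186·y = 1436.473863
  -11.846·x + 44.094·y = 215.737533
det = -66.610·44.094 − -9.186·-11.846 = -3045.918696
x = (1436.473863·44.094 − -9.186·215.737533) / -3045.918696 = -21.445629
y = (-66.610·215.737533 − 1436.473863·-11.846) / -3045.918696 = -0.868767
|P − Q| = √((-21.445629 − -22.608)² + (-0.868767 − -37.333)²) = 36.482755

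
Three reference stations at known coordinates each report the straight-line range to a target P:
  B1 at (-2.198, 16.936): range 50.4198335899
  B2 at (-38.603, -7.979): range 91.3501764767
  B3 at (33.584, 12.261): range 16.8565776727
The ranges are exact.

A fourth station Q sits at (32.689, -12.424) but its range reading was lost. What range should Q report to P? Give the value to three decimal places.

36.688

eq1: (x + 2.198)² + (y − 16.936)² = 50.4198335899²
eq2: (x + 38.603)² + (y + 7.979)² = 91.3501764767²
eq3: (x − 33.584)² + (y − 12.261)² = 16.8565776727²
eq2−eq3, eq2−eq1 (x²,y² cancel):
  144.374·x + 40.480·y = 7785.071658
  72.810·x + 49.830·y = 4540.498373
det = 144.374·49.830 − 40.480·72.810 = 4246.807620
x = (7785.071658·49.830 − 40.480·4540.498373) / 4246.807620 = 48.066869
y = (144.374·4540.498373 − 7785.071658·72.810) / 4246.807620 = 20.886005
|P − Q| = √((48.066869 − 32.689)² + (20.886005 − -12.424)²) = 36.688354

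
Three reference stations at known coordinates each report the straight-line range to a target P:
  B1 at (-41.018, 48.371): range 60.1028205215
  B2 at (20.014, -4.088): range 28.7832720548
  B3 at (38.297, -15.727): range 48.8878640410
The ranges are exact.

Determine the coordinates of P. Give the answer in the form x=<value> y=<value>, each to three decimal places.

x=-8.714 y=-2.313

eq1: (x + 41.018)² + (y − 48.371)² = 60.1028205215²
eq2: (x − 20.014)² + (y + 4.088)² = 28.7832720548²
eq3: (x − 38.297)² + (y + 15.727)² = 48.8878640410²
eq2−eq3, eq2−eq1 (x²,y² cancel):
  36.566·x − 23.278·y = -264.819702
  -122.064·x + 104.918·y = 821.085741
det = 36.566·104.918 − -23.278·-122.064 = 995.025796
x = (-264.819702·104.918 − -23.278·821.085741) / 995.025796 = -8.714467
y = (36.566·821.085741 − -264.819702·-122.064) / 995.025796 = -2.312634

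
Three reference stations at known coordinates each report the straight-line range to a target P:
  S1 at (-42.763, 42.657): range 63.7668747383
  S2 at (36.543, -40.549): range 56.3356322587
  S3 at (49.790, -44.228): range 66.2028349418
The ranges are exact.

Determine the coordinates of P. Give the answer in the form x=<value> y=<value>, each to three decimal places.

x=12.142 y=10.228

eq1: (x + 42.763)² + (y − 42.657)² = 63.7668747383²
eq2: (x − 36.543)² + (y + 40.549)² = 56.3356322587²
eq3: (x − 49.790)² + (y + 44.228)² = 66.2028349418²
eq1−eq2, eq1−eq3 (x²,y² cancel):
  158.612·x − 166.412·y = 223.829284
  185.106·x − 173.770·y = 470.265226
det = 158.612·-173.770 − -166.412·185.106 = 3241.852432
x = (223.829284·-173.770 − -166.412·470.265226) / 3241.852432 = 12.142120
y = (158.612·470.265226 − 223.829284·185.106) / 3241.852432 = 10.227968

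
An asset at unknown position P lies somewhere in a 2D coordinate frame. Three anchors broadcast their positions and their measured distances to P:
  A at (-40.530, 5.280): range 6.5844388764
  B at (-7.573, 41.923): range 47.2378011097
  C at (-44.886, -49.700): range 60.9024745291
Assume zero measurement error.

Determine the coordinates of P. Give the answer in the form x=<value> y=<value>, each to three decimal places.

eq1: (x + 40.530)² + (y − 5.280)² = 6.5844388764²
eq2: (x + 7.573)² + (y − 41.923)² = 47.2378011097²
eq3: (x + 44.886)² + (y + 49.700)² = 60.9024745291²
eq2−eq3, eq2−eq1 (x²,y² cancel):
  -74.626·x − 183.246·y = 1192.253188
  -65.914·x − 73.286·y = 2043.726060
det = -74.626·-73.286 − -183.246·-65.914 = -6609.435808
x = (1192.253188·-73.286 − -183.246·2043.726060) / -6609.435808 = -43.442310
y = (-74.626·2043.726060 − 1192.253188·-65.914) / -6609.435808 = 11.185361

x=-43.442 y=11.185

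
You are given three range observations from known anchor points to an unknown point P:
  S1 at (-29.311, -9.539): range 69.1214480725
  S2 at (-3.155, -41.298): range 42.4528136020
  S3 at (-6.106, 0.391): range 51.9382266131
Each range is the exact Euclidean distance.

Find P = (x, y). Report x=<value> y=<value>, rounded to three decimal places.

x=37.236 y=-28.228

eq1: (x + 29.311)² + (y + 9.539)² = 69.1214480725²
eq2: (x + 3.155)² + (y + 41.298)² = 42.4528136020²
eq3: (x + 6.106)² + (y − 0.391)² = 51.9382266131²
eq1−eq2, eq1−eq3 (x²,y² cancel):
  52.312·x − 63.518·y = 3740.884788
  46.410·x + 19.860·y = 1167.504075
det = 52.312·19.860 − -63.518·46.410 = 3986.786700
x = (3740.884788·19.860 − -63.518·1167.504075) / 3986.786700 = 37.235876
y = (52.312·1167.504075 − 3740.884788·46.410) / 3986.786700 = -28.228245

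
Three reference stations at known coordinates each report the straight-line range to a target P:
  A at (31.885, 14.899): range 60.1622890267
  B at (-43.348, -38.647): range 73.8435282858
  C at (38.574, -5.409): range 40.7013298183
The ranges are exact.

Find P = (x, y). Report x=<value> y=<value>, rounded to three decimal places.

x=30.201 y=-45.240

eq1: (x − 31.885)² + (y − 14.899)² = 60.1622890267²
eq2: (x + 43.348)² + (y + 38.647)² = 73.8435282858²
eq3: (x − 38.574)² + (y + 5.409)² = 40.7013298183²
eq3−eq1, eq3−eq2 (x²,y² cancel):
  -13.378·x + 40.616·y = -2241.480103
  -163.844·x − 66.476·y = -1940.839465
det = -13.378·-66.476 − 40.616·-163.844 = 7544.003832
x = (-2241.480103·-66.476 − 40.616·-1940.839465) / 7544.003832 = 30.200643
y = (-13.378·-1940.839465 − -2241.480103·-163.844) / 7544.003832 = -45.239706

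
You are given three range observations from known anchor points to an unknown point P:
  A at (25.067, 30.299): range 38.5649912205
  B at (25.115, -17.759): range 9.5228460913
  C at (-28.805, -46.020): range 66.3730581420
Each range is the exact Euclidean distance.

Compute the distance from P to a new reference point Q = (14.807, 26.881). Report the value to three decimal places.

eq1: (x − 25.067)² + (y − 30.299)² = 38.5649912205²
eq2: (x − 25.115)² + (y + 17.759)² = 9.5228460913²
eq3: (x + 28.805)² + (y + 46.020)² = 66.3730581420²
eq3−eq1, eq3−eq2 (x²,y² cancel):
  107.744·x + 152.638·y = 1516.939764
  107.840·x + 56.522·y = 2313.275130
det = 107.744·56.522 − 152.638·107.840 = -10370.575552
x = (1516.939764·56.522 − 152.638·2313.275130) / -10370.575552 = 25.779979
y = (107.744·2313.275130 − 1516.939764·107.840) / -10370.575552 = -8.259400
|P − Q| = √((25.779979 − 14.807)² + (-8.259400 − 26.881)²) = 36.813774

36.814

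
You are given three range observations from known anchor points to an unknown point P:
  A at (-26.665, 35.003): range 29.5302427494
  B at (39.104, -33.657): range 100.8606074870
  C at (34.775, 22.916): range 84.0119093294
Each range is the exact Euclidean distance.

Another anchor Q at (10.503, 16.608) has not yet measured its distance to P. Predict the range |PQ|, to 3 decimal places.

eq1: (x + 26.665)² + (y − 35.003)² = 29.5302427494²
eq2: (x − 39.104)² + (y + 33.657)² = 100.8606074870²
eq3: (x − 34.775)² + (y − 22.916)² = 84.0119093294²
eq3−eq2, eq3−eq1 (x²,y² cancel):
  8.658·x − 113.146·y = -2187.388449
  -122.880·x + 24.174·y = 6387.754225
det = 8.658·24.174 − -113.146·-122.880 = -13694.081988
x = (-2187.388449·24.174 − -113.146·6387.754225) / -13694.081988 = -48.916818
y = (8.658·6387.754225 − -2187.388449·-122.880) / -13694.081988 = 15.589297
|P − Q| = √((-48.916818 − 10.503)² + (15.589297 − 16.608)²) = 59.428549

59.429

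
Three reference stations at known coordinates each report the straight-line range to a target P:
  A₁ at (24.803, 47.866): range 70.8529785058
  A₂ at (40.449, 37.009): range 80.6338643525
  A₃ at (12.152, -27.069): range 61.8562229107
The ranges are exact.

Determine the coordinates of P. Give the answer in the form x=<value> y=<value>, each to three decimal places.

x=-36.092 y=11.645

eq1: (x − 24.803)² + (y − 47.866)² = 70.8529785058²
eq2: (x − 40.449)² + (y − 37.009)² = 80.6338643525²
eq3: (x − 12.152)² + (y + 27.069)² = 61.8562229107²
eq3−eq1, eq3−eq2 (x²,y² cancel):
  25.302·x + 149.870·y = 831.988650
  56.594·x + 128.156·y = -550.241951
det = 25.302·128.156 − 149.870·56.594 = -5239.139668
x = (831.988650·128.156 − 149.870·-550.241951) / -5239.139668 = -36.091632
y = (25.302·-550.241951 − 831.988650·56.594) / -5239.139668 = 11.644619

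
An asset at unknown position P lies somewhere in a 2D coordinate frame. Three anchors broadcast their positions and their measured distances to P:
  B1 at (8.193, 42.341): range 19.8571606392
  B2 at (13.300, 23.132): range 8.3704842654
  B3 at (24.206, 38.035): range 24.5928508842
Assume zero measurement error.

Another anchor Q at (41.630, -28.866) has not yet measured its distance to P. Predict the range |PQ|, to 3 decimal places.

eq1: (x − 8.193)² + (y − 42.341)² = 19.8571606392²
eq2: (x − 13.300)² + (y − 23.132)² = 8.3704842654²
eq3: (x − 24.206)² + (y − 38.035)² = 24.5928508842²
eq1−eq3, eq1−eq2 (x²,y² cancel):
  32.026·x − 8.612·y = -37.795355
  10.214·x − 38.418·y = -823.664284
det = 32.026·-38.418 − -8.612·10.214 = -1142.411900
x = (-37.795355·-38.418 − -8.612·-823.664284) / -1142.411900 = 4.938127
y = (32.026·-823.664284 − -37.795355·10.214) / -1142.411900 = 22.752416
|P − Q| = √((4.938127 − 41.630)² + (22.752416 − -28.866)²) = 63.330517

63.331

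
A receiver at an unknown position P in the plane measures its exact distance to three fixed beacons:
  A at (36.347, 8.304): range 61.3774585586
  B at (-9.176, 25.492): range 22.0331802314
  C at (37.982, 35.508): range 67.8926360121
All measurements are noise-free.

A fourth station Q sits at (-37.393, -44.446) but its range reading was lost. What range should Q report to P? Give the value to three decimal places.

55.997

eq1: (x − 36.347)² + (y − 8.304)² = 61.3774585586²
eq2: (x + 9.176)² + (y − 25.492)² = 22.0331802314²
eq3: (x − 37.982)² + (y − 35.508)² = 67.8926360121²
eq2−eq1, eq2−eq3 (x²,y² cancel):
  91.046·x − 34.376·y = -2625.711603
  94.316·x + 20.032·y = -2154.539646
det = 91.046·20.032 − -34.376·94.316 = 5066.040288
x = (-2625.711603·20.032 − -34.376·-2154.539646) / 5066.040288 = -25.002310
y = (91.046·-2154.539646 − -2625.711603·94.316) / 5066.040288 = 10.162651
|P − Q| = √((-25.002310 − -37.393)² + (10.162651 − -44.446)²) = 55.996732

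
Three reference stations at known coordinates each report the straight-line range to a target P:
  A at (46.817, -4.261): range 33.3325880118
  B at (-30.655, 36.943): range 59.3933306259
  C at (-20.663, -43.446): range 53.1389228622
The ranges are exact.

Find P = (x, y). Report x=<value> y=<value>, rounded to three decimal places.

x=13.518 y=-2.760

eq1: (x − 46.817)² + (y + 4.261)² = 33.3325880118²
eq2: (x + 30.655)² + (y − 36.943)² = 59.3933306259²
eq3: (x + 20.663)² + (y + 43.446)² = 53.1389228622²
eq2−eq3, eq2−eq1 (x²,y² cancel):
  19.984·x − 160.778·y = 713.822811
  154.944·x − 82.408·y = 2321.979635
det = 19.984·-82.408 − -160.778·154.944 = 23264.744960
x = (713.822811·-82.408 − -160.778·2321.979635) / 23264.744960 = 13.518245
y = (19.984·2321.979635 − 713.822811·154.944) / 23264.744960 = -2.759545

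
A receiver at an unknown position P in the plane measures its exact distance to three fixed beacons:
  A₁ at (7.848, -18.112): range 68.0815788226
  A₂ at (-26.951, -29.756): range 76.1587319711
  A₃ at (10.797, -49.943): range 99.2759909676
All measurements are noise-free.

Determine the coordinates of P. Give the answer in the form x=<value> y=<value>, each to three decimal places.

eq1: (x − 7.848)² + (y + 18.112)² = 68.0815788226²
eq2: (x + 26.951)² + (y + 29.756)² = 76.1587319711²
eq3: (x − 10.797)² + (y + 49.943)² = 99.2759909676²
eq1−eq3, eq1−eq2 (x²,y² cancel):
  5.898·x − 63.662·y = -2999.378198
  -69.598·x − 23.288·y = 57.089209
det = 5.898·-23.288 − -63.662·-69.598 = -4568.100500
x = (-2999.378198·-23.288 − -63.662·57.089209) / -4568.100500 = -16.086321
y = (5.898·57.089209 − -2999.378198·-69.598) / -4568.100500 = 45.623780

x=-16.086 y=45.624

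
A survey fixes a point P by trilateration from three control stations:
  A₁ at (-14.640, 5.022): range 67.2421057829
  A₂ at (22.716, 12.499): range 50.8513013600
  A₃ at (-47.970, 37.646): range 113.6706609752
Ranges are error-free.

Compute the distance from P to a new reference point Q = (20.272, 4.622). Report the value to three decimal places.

eq1: (x + 14.640)² + (y − 5.022)² = 67.2421057829²
eq2: (x − 22.716)² + (y − 12.499)² = 50.8513013600²
eq3: (x + 47.970)² + (y − 37.646)² = 113.6706609752²
eq3−eq1, eq3−eq2 (x²,y² cancel):
  66.660·x − 65.248·y = 4920.726244
  141.372·x − 50.294·y = 7289.063758
det = 66.660·-50.294 − -65.248·141.372 = 5871.642216
x = (4920.726244·-50.294 − -65.248·7289.063758) / 5871.642216 = 38.850090
y = (66.660·7289.063758 − 4920.726244·141.372) / 5871.642216 = -35.724915
|P − Q| = √((38.850090 − 20.272)² + (-35.724915 − 4.622)²) = 44.418678

44.419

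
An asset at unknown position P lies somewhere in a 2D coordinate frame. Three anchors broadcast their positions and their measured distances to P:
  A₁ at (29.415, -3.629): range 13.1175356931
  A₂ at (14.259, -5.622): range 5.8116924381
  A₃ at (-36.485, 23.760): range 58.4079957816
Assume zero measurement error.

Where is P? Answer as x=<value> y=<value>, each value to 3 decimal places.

x=16.713 y=-0.354

eq1: (x − 29.415)² + (y + 3.629)² = 13.1175356931²
eq2: (x − 14.259)² + (y + 5.622)² = 5.8116924381²
eq3: (x + 36.485)² + (y − 23.760)² = 58.4079957816²
eq1−eq2, eq1−eq3 (x²,y² cancel):
  -30.312·x − 3.986·y = -505.191927
  -131.800·x + 54.778·y = -2222.143270
det = -30.312·54.778 − -3.986·-131.800 = -2185.785536
x = (-505.191927·54.778 − -3.986·-2222.143270) / -2185.785536 = 16.712924
y = (-30.312·-2222.143270 − -505.191927·-131.800) / -2185.785536 = -0.353791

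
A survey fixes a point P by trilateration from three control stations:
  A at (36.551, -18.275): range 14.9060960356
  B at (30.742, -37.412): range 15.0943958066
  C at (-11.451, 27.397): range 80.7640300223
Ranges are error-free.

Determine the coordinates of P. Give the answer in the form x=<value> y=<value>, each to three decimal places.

eq1: (x − 36.551)² + (y + 18.275)² = 14.9060960356²
eq2: (x − 30.742)² + (y + 37.412)² = 15.0943958066²
eq3: (x + 11.451)² + (y − 27.397)² = 80.7640300223²
eq1−eq2, eq1−eq3 (x²,y² cancel):
  -11.618·x − 38.274·y = 669.127996
  -96.004·x + 91.344·y = -7088.867062
det = -11.618·91.344 − -38.274·-96.004 = -4735.691688
x = (669.127996·91.344 − -38.274·-7088.867062) / -4735.691688 = 44.386012
y = (-11.618·-7088.867062 − 669.127996·-96.004) / -4735.691688 = -30.955863

x=44.386 y=-30.956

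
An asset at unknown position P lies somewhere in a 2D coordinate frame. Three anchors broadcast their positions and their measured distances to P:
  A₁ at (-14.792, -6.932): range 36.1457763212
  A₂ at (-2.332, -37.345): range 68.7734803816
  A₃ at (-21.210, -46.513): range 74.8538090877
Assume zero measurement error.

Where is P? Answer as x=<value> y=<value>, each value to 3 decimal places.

eq1: (x + 14.792)² + (y + 6.932)² = 36.1457763212²
eq2: (x + 2.332)² + (y + 37.345)² = 68.7734803816²
eq3: (x + 21.210)² + (y + 46.513)² = 74.8538090877²
eq1−eq2, eq1−eq3 (x²,y² cancel):
  24.920·x − 60.826·y = -2290.043097
  -12.836·x − 79.162·y = -1950.108208
det = 24.920·-79.162 − -60.826·-12.836 = -2753.479576
x = (-2290.043097·-79.162 − -60.826·-1950.108208) / -2753.479576 = -22.759243
y = (24.920·-1950.108208 − -2290.043097·-12.836) / -2753.479576 = 28.324775

x=-22.759 y=28.325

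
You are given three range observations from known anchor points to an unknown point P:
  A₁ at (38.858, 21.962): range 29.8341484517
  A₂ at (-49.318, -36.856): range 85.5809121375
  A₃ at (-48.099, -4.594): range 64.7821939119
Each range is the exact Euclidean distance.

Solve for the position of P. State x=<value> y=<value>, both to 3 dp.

x=9.241 y=25.554

eq1: (x − 38.858)² + (y − 21.962)² = 29.8341484517²
eq2: (x + 49.318)² + (y + 36.856)² = 85.5809121375²
eq3: (x + 48.099)² + (y + 4.594)² = 64.7821939119²
eq1−eq3, eq1−eq2 (x²,y² cancel):
  -173.914·x − 53.112·y = -2964.311205
  -176.352·x − 117.636·y = -4635.659856
det = -173.914·-117.636 − -53.112·-176.352 = 11092.139880
x = (-2964.311205·-117.636 − -53.112·-4635.659856) / 11092.139880 = 9.240827
y = (-173.914·-4635.659856 − -2964.311205·-176.352) / 11092.139880 = 25.553585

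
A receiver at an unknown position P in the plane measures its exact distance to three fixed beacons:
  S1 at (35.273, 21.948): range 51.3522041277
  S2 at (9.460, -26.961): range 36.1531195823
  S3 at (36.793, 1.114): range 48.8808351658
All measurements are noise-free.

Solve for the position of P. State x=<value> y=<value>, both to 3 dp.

x=-12.078 y=2.076

eq1: (x − 35.273)² + (y − 21.948)² = 51.3522041277²
eq2: (x − 9.460)² + (y + 26.961)² = 36.1531195823²
eq3: (x − 36.793)² + (y − 1.114)² = 48.8808351658²
eq3−eq1, eq3−eq2 (x²,y² cancel):
  -3.040·x + 41.668·y = 123.220566
  -54.666·x − 56.150·y = 543.709267
det = -3.040·-56.150 − 41.668·-54.666 = 2448.518888
x = (123.220566·-56.150 − 41.668·543.709267) / 2448.518888 = -12.078368
y = (-3.040·543.709267 − 123.220566·-54.666) / 2448.518888 = 2.075989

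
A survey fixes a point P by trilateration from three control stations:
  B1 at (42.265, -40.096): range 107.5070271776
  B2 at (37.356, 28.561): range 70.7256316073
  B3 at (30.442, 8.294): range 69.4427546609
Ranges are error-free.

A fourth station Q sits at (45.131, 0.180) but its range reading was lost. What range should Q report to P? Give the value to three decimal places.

86.178

eq1: (x − 42.265)² + (y + 40.096)² = 107.5070271776²
eq2: (x − 37.356)² + (y − 28.561)² = 70.7256316073²
eq3: (x − 30.442)² + (y − 8.294)² = 69.4427546609²
eq3−eq1, eq3−eq2 (x²,y² cancel):
  23.646·x − 96.780·y = -4336.951077
  13.828·x + 40.534·y = 1035.876866
det = 23.646·40.534 − -96.780·13.828 = 2296.740804
x = (-4336.951077·40.534 − -96.780·1035.876866) / 2296.740804 = -32.890874
y = (23.646·1035.876866 − -4336.951077·13.828) / 2296.740804 = 36.776333
|P − Q| = √((-32.890874 − 45.131)² + (36.776333 − 0.180)²) = 86.178329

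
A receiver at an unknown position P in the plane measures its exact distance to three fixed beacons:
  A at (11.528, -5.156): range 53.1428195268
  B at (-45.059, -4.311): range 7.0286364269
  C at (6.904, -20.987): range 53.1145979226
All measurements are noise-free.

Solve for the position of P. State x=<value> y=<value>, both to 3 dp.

x=-41.189 y=1.556

eq1: (x − 11.528)² + (y + 5.156)² = 53.1428195268²
eq2: (x + 45.059)² + (y + 4.311)² = 7.0286364269²
eq3: (x − 6.904)² + (y + 20.987)² = 53.1145979226²
eq1−eq3, eq1−eq2 (x²,y² cancel):
  -9.248·x − 31.662·y = 331.639020
  -113.174·x + 1.690·y = 4664.176619
det = -9.248·1.690 − -31.662·-113.174 = -3598.944308
x = (331.639020·1.690 − -31.662·4664.176619) / -3598.944308 = -41.189198
y = (-9.248·4664.176619 − 331.639020·-113.174) / -3598.944308 = 1.556398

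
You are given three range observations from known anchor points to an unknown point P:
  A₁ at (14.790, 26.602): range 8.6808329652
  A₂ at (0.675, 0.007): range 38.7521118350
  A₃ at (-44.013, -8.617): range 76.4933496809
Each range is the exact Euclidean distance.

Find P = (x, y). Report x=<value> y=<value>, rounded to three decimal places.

x=19.643 y=33.800

eq1: (x − 14.790)² + (y − 26.602)² = 8.6808329652²
eq2: (x − 0.675)² + (y − 0.007)² = 38.7521118350²
eq3: (x + 44.013)² + (y + 8.617)² = 76.4933496809²
eq1−eq2, eq1−eq3 (x²,y² cancel):
  -28.230·x − 53.190·y = -2352.324141
  -117.606·x − 70.438·y = -4690.889330
det = -28.230·-70.438 − -53.190·-117.606 = -4266.998400
x = (-2352.324141·-70.438 − -53.190·-4690.889330) / -4266.998400 = 19.642706
y = (-28.230·-4690.889330 − -2352.324141·-117.606) / -4266.998400 = 33.799785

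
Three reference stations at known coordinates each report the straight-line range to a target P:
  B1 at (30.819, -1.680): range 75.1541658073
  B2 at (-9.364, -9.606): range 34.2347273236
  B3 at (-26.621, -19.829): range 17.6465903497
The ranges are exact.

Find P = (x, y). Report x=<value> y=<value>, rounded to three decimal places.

x=-43.305 y=-14.081

eq1: (x − 30.819)² + (y + 1.680)² = 75.1541658073²
eq2: (x + 9.364)² + (y + 9.606)² = 34.2347273236²
eq3: (x + 26.621)² + (y + 19.829)² = 17.6465903497²
eq2−eq1, eq2−eq3 (x²,y² cancel):
  80.366·x + 15.852·y = -3703.458654
  -34.514·x − 20.446·y = 1782.521554
det = 80.366·-20.446 − 15.852·-34.514 = -1096.047308
x = (-3703.458654·-20.446 − 15.852·1782.521554) / -1096.047308 = -43.305050
y = (80.366·1782.521554 − -3703.458654·-34.514) / -1096.047308 = -14.080556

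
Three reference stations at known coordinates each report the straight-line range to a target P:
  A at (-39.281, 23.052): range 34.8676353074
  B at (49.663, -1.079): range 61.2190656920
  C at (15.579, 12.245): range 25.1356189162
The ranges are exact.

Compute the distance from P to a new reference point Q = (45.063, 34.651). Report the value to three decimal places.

50.280

eq1: (x + 39.281)² + (y − 23.052)² = 34.8676353074²
eq2: (x − 49.663)² + (y + 1.079)² = 61.2190656920²
eq3: (x − 15.579)² + (y − 12.245)² = 25.1356189162²
eq2−eq1, eq2−eq3 (x²,y² cancel):
  -177.888·x + 48.262·y = 2138.835867
  -68.168·x + 26.648·y = 1041.042122
det = -177.888·26.648 − 48.262·-68.168 = -1450.435408
x = (2138.835867·26.648 − 48.262·1041.042122) / -1450.435408 = -4.655790
y = (-177.888·1041.042122 − 2138.835867·-68.168) / -1450.435408 = 27.156492
|P − Q| = √((-4.655790 − 45.063)² + (27.156492 − 34.651)²) = 50.280471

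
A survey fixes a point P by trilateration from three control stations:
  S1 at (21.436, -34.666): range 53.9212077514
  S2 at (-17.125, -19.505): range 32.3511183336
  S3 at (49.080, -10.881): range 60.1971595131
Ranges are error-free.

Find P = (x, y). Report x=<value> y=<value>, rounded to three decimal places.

eq1: (x − 21.436)² + (y + 34.666)² = 53.9212077514²
eq2: (x + 17.125)² + (y + 19.505)² = 32.3511183336²
eq3: (x − 49.080)² + (y + 10.881)² = 60.1971595131²
eq1−eq3, eq1−eq2 (x²,y² cancel):
  55.288·x + 47.570·y = 149.807541
  -77.122·x + 30.322·y = 873.378786
det = 55.288·30.322 − 47.570·-77.122 = 5345.136276
x = (149.807541·30.322 − 47.570·873.378786) / 5345.136276 = -6.922960
y = (55.288·873.378786 − 149.807541·-77.122) / 5345.136276 = 11.195378

x=-6.923 y=11.195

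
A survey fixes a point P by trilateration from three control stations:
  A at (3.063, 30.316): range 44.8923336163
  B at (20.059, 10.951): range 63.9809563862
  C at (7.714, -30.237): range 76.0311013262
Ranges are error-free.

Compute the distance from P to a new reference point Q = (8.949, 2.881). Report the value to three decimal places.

56.358

eq1: (x − 3.063)² + (y − 30.316)² = 44.8923336163²
eq2: (x − 20.059)² + (y − 10.951)² = 63.9809563862²
eq3: (x − 7.714)² + (y + 30.237)² = 76.0311013262²
eq3−eq2, eq3−eq1 (x²,y² cancel):
  24.690·x + 82.376·y = 1235.671506
  -9.302·x + 121.106·y = 3720.066611
det = 24.690·121.106 − 82.376·-9.302 = 3756.368692
x = (1235.671506·121.106 − 82.376·3720.066611) / 3756.368692 = -41.741636
y = (24.690·3720.066611 − 1235.671506·-9.302) / 3756.368692 = 27.511320
|P − Q| = √((-41.741636 − 8.949)² + (27.511320 − 2.881)²) = 56.357725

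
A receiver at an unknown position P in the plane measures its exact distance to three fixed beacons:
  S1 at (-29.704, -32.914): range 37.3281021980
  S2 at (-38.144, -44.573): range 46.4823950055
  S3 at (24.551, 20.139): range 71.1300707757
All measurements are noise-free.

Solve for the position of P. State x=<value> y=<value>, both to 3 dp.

eq1: (x + 29.704)² + (y + 32.914)² = 37.3281021980²
eq2: (x + 38.144)² + (y + 44.573)² = 46.4823950055²
eq3: (x − 24.551)² + (y − 20.139)² = 71.1300707757²
eq3−eq1, eq3−eq2 (x²,y² cancel):
  -108.510·x − 106.106·y = 4623.427845
  -125.390·x − 129.424·y = 5332.260066
det = -108.510·-129.424 − -106.106·-125.390 = 739.166900
x = (4623.427845·-129.424 − -106.106·5332.260066) / 739.166900 = -44.100647
y = (-108.510·5332.260066 − 4623.427845·-125.390) / 739.166900 = 1.526147

x=-44.101 y=1.526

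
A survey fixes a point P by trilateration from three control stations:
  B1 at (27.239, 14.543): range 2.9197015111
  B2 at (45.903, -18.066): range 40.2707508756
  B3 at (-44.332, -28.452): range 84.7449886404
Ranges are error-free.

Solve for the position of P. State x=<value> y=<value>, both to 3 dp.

eq1: (x − 27.239)² + (y − 14.543)² = 2.9197015111²
eq2: (x − 45.903)² + (y + 18.066)² = 40.2707508756²
eq3: (x + 44.332)² + (y + 28.452)² = 84.7449886404²
eq1−eq2, eq1−eq3 (x²,y² cancel):
  37.328·x − 65.218·y = -133.204924
  -143.142·x − 85.990·y = -5351.807885
det = 37.328·-85.990 − -65.218·-143.142 = -12545.269676
x = (-133.204924·-85.990 − -65.218·-5351.807885) / -12545.269676 = 26.908940
y = (37.328·-5351.807885 − -133.204924·-143.142) / -12545.269676 = 17.443986

x=26.909 y=17.444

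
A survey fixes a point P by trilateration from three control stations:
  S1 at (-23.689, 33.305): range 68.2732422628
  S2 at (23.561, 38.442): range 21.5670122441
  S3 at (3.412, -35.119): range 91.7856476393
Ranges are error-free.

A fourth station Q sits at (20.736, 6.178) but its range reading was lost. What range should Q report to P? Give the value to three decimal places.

47.109

eq1: (x + 23.689)² + (y − 33.305)² = 68.2732422628²
eq2: (x − 23.561)² + (y − 38.442)² = 21.5670122441²
eq3: (x − 3.412)² + (y + 35.119)² = 91.7856476393²
eq1−eq3, eq1−eq2 (x²,y² cancel):
  54.202·x − 136.848·y = -4188.775344
  94.500·x + 10.274·y = 4558.615931
det = 54.202·10.274 − -136.848·94.500 = 13489.007348
x = (-4188.775344·10.274 − -136.848·4558.615931) / 13489.007348 = 43.057430
y = (54.202·4558.615931 − -4188.775344·94.500) / 13489.007348 = 47.662912
|P − Q| = √((43.057430 − 20.736)² + (47.662912 − 6.178)²) = 47.108855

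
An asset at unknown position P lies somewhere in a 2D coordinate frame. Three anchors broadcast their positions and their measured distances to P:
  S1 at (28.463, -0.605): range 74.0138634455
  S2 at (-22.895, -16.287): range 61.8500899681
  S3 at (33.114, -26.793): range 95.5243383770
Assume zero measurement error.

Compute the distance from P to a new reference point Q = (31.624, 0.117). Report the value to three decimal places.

eq1: (x − 28.463)² + (y + 0.605)² = 74.0138634455²
eq2: (x + 22.895)² + (y + 16.287)² = 61.8500899681²
eq3: (x − 33.114)² + (y + 26.793)² = 95.5243383770²
eq3−eq1, eq3−eq2 (x²,y² cancel):
  -9.302·x + 52.376·y = 2642.953789
  -112.018·x + 21.012·y = 4274.511142
det = -9.302·21.012 − 52.376·-112.018 = 5671.601144
x = (2642.953789·21.012 − 52.376·4274.511142) / 5671.601144 = -29.682632
y = (-9.302·4274.511142 − 2642.953789·-112.018) / 5671.601144 = 45.189513
|P − Q| = √((-29.682632 − 31.624)² + (45.189513 − 0.117)²) = 76.092277

76.092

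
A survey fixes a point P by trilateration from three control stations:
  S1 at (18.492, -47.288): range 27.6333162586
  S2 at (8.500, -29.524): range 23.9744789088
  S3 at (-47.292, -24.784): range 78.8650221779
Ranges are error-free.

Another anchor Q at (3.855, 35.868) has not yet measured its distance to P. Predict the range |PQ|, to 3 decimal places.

64.999

eq1: (x − 18.492)² + (y + 47.288)² = 27.6333162586²
eq2: (x − 8.500)² + (y + 29.524)² = 23.9744789088²
eq3: (x + 47.292)² + (y + 24.784)² = 78.8650221779²
eq2−eq3, eq2−eq1 (x²,y² cancel):
  -111.584·x + 9.480·y = -3738.052740
  19.984·x − 35.528·y = 1445.367903
det = -111.584·-35.528 − 9.480·19.984 = 3774.908032
x = (-3738.052740·-35.528 − 9.480·1445.367903) / 3774.908032 = 31.551351
y = (-111.584·1445.367903 − -3738.052740·19.984) / 3774.908032 = -22.935310
|P − Q| = √((31.551351 − 3.855)² + (-22.935310 − 35.868)²) = 64.999363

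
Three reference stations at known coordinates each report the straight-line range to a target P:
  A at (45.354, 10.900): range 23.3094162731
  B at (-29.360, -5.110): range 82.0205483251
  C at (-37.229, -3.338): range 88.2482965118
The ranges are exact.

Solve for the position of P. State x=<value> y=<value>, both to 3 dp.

x=42.704 y=34.058

eq1: (x − 45.354)² + (y − 10.900)² = 23.3094162731²
eq2: (x + 29.360)² + (y + 5.110)² = 82.0205483251²
eq3: (x + 37.229)² + (y + 3.338)² = 88.2482965118²
eq1−eq3, eq1−eq2 (x²,y² cancel):
  -165.166·x − 28.476·y = -8023.087581
  -149.428·x − 32.020·y = -7471.715077
det = -165.166·-32.020 − -28.476·-149.428 = 1033.503592
x = (-8023.087581·-32.020 − -28.476·-7471.715077) / 1033.503592 = 42.703969
y = (-165.166·-7471.715077 − -8023.087581·-149.428) / 1033.503592 = 34.058286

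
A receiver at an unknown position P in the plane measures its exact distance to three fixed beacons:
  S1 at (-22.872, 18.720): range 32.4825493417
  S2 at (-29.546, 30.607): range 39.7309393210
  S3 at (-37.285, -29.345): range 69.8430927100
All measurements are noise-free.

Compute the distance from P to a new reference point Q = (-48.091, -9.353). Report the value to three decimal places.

65.764

eq1: (x + 22.872)² + (y − 18.720)² = 32.4825493417²
eq2: (x + 29.546)² + (y − 30.607)² = 39.7309393210²
eq3: (x + 37.285)² + (y + 29.345)² = 69.8430927100²
eq1−eq2, eq1−eq3 (x²,y² cancel):
  -13.348·x + 23.774·y = 412.756253
  -28.826·x − 96.130·y = -2445.208122
det = -13.348·-96.130 − 23.774·-28.826 = 1968.452564
x = (412.756253·-96.130 − 23.774·-2445.208122) / 1968.452564 = 9.374937
y = (-13.348·-2445.208122 − 412.756253·-28.826) / 1968.452564 = 22.625259
|P − Q| = √((9.374937 − -48.091)² + (22.625259 − -9.353)²) = 65.764299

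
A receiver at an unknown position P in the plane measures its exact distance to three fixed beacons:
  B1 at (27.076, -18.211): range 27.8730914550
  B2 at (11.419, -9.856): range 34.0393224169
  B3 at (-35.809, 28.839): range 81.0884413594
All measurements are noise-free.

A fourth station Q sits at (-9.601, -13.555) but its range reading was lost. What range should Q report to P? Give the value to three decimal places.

54.825

eq1: (x − 27.076)² + (y + 18.211)² = 27.8730914550²
eq2: (x − 11.419)² + (y + 9.856)² = 34.0393224169²
eq3: (x + 35.809)² + (y − 28.839)² = 81.0884413594²
eq3−eq1, eq3−eq2 (x²,y² cancel):
  125.770·x − 94.100·y = 4749.203990
  94.456·x − 77.390·y = 3530.221746
det = 125.770·-77.390 − -94.100·94.456 = -845.030700
x = (4749.203990·-77.390 − -94.100·3530.221746) / -845.030700 = 41.829286
y = (125.770·3530.221746 − 4749.203990·94.456) / -845.030700 = 5.437463
|P − Q| = √((41.829286 − -9.601)² + (5.437463 − -13.555)²) = 54.825066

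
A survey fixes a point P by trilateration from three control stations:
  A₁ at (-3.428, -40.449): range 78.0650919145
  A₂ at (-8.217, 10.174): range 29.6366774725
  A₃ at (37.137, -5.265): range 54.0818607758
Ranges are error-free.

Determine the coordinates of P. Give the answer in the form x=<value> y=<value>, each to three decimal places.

eq1: (x + 3.428)² + (y + 40.449)² = 78.0650919145²
eq2: (x + 8.217)² + (y − 10.174)² = 29.6366774725²
eq3: (x − 37.137)² + (y + 5.265)² = 54.0818607758²
eq1−eq3, eq1−eq2 (x²,y² cancel):
  81.130·x + 70.368·y = 2928.315120
  -9.578·x + 101.246·y = 3738.982504
det = 81.130·101.246 − 70.368·-9.578 = 8888.072684
x = (2928.315120·101.246 − 70.368·3738.982504) / 8888.072684 = 3.755085
y = (81.130·3738.982504 − 2928.315120·-9.578) / 8888.072684 = 37.284917

x=3.755 y=37.285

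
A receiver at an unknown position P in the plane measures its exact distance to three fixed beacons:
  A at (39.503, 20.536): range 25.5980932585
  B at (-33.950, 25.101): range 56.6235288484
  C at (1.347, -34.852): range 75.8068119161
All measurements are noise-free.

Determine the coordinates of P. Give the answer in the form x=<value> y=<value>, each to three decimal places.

eq1: (x − 39.503)² + (y − 20.536)² = 25.5980932585²
eq2: (x + 33.950)² + (y − 25.101)² = 56.6235288484²
eq3: (x − 1.347)² + (y + 34.852)² = 75.8068119161²
eq1−eq3, eq1−eq2 (x²,y² cancel):
  -76.312·x − 110.776·y = -5857.148346
  -146.906·x + 9.130·y = -2750.513245
det = -76.312·9.130 − -110.776·-146.906 = -16970.387616
x = (-5857.148346·9.130 − -110.776·-2750.513245) / -16970.387616 = 21.105388
y = (-76.312·-2750.513245 − -5857.148346·-146.906) / -16970.387616 = 38.334603

x=21.105 y=38.335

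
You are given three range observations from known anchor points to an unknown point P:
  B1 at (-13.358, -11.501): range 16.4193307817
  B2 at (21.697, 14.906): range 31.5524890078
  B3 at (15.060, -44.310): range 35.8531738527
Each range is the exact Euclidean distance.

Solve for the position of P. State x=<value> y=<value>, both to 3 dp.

eq1: (x + 13.358)² + (y + 11.501)² = 16.4193307817²
eq2: (x − 21.697)² + (y − 14.906)² = 31.5524890078²
eq3: (x − 15.060)² + (y + 44.310)² = 35.8531738527²
eq2−eq1, eq2−eq3 (x²,y² cancel):
  -70.110·x − 52.814·y = 343.725659
  -13.274·x − 118.432·y = 1207.340542
det = -70.110·-118.432 − -52.814·-13.274 = 7602.214484
x = (343.725659·-118.432 − -52.814·1207.340542) / 7602.214484 = 3.032849
y = (-70.110·1207.340542 − 343.725659·-13.274) / 7602.214484 = -10.534303

x=3.033 y=-10.534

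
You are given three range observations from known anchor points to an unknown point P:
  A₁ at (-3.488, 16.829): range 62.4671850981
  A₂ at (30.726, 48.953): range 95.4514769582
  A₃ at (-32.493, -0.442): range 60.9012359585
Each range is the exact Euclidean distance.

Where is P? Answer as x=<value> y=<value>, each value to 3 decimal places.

eq1: (x + 3.488)² + (y − 16.829)² = 62.4671850981²
eq2: (x − 30.726)² + (y − 48.953)² = 95.4514769582²
eq3: (x + 32.493)² + (y + 0.442)² = 60.9012359585²
eq3−eq2, eq3−eq1 (x²,y² cancel):
  126.438·x + 98.790·y = -3117.531040
  58.010·x + 34.542·y = -953.797701
det = 126.438·34.542 − 98.790·58.010 = -1363.386504
x = (-3117.531040·34.542 − 98.790·-953.797701) / -1363.386504 = 9.872536
y = (126.438·-953.797701 − -3117.531040·58.010) / -1363.386504 = -44.192679

x=9.873 y=-44.193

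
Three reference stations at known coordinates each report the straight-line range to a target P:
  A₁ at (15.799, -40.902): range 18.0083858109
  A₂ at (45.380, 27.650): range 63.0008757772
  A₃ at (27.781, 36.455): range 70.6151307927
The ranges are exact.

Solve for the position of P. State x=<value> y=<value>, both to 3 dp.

x=32.435 y=-34.007

eq1: (x − 15.799)² + (y + 40.902)² = 18.0083858109²
eq2: (x − 45.380)² + (y − 27.650)² = 63.0008757772²
eq3: (x − 27.781)² + (y − 36.455)² = 70.6151307927²
eq3−eq2, eq3−eq1 (x²,y² cancel):
  35.198·x − 17.610·y = 1740.502262
  -23.964·x − 154.714·y = 4484.025756
det = 35.198·-154.714 − -17.610·-23.964 = -5867.629412
x = (1740.502262·-154.714 − -17.610·4484.025756) / -5867.629412 = 32.434968
y = (35.198·4484.025756 − 1740.502262·-23.964) / -5867.629412 = -34.006601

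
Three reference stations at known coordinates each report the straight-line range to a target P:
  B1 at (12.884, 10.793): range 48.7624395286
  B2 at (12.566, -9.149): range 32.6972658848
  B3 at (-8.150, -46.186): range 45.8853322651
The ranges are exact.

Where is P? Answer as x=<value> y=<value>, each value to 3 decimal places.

x=35.601 y=-32.355

eq1: (x − 12.884)² + (y − 10.793)² = 48.7624395286²
eq2: (x − 12.566)² + (y + 9.149)² = 32.6972658848²
eq3: (x + 8.150)² + (y + 46.186)² = 45.8853322651²
eq3−eq1, eq3−eq2 (x²,y² cancel):
  42.068·x + 113.958·y = -2189.394583
  41.432·x + 74.074·y = -921.608018
det = 42.068·74.074 − 113.958·41.432 = -1605.362824
x = (-2189.394583·74.074 − 113.958·-921.608018) / -1605.362824 = 35.601053
y = (42.068·-921.608018 − -2189.394583·41.432) / -1605.362824 = -32.354549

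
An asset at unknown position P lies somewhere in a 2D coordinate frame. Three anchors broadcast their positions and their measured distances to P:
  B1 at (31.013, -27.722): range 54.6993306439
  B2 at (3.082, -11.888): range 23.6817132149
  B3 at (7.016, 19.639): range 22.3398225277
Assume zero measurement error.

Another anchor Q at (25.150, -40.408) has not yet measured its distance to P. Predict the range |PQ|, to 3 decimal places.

59.742

eq1: (x − 31.013)² + (y + 27.722)² = 54.6993306439²
eq2: (x − 3.082)² + (y + 11.888)² = 23.6817132149²
eq3: (x − 7.016)² + (y − 19.639)² = 22.3398225277²
eq1−eq3, eq1−eq2 (x²,y² cancel):
  -47.994·x + 94.722·y = 1197.548226
  -55.862·x + 31.668·y = 851.701047
det = -47.994·31.668 − 94.722·-55.862 = 3771.486372
x = (1197.548226·31.668 − 94.722·851.701047) / 3771.486372 = -11.335284
y = (-47.994·851.701047 − 1197.548226·-55.862) / 3771.486372 = 6.899375
|P − Q| = √((-11.335284 − 25.150)² + (6.899375 − -40.408)²) = 59.742478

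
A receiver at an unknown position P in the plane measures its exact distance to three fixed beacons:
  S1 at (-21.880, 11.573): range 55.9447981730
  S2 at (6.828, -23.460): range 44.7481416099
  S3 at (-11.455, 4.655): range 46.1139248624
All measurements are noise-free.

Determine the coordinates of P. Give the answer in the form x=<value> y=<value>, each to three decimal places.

eq1: (x + 21.880)² + (y − 11.573)² = 55.9447981730²
eq2: (x − 6.828)² + (y + 23.460)² = 44.7481416099²
eq3: (x + 11.455)² + (y − 4.655)² = 46.1139248624²
eq1−eq2, eq1−eq3 (x²,y² cancel):
  57.416·x − 70.066·y = 1111.748720
  20.850·x − 13.836·y = 543.543697
det = 57.416·-13.836 − -70.066·20.850 = 666.468324
x = (1111.748720·-13.836 − -70.066·543.543697) / 666.468324 = 34.062800
y = (57.416·543.543697 − 1111.748720·20.850) / 666.468324 = 12.045800

x=34.063 y=12.046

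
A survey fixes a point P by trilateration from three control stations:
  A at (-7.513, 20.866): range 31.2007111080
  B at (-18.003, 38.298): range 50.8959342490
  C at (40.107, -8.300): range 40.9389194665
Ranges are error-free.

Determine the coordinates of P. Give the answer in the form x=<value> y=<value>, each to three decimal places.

eq1: (x + 7.513)² + (y − 20.866)² = 31.2007111080²
eq2: (x + 18.003)² + (y − 38.298)² = 50.8959342490²
eq3: (x − 40.107)² + (y + 8.300)² = 40.9389194665²
eq3−eq2, eq3−eq1 (x²,y² cancel):
  -116.220·x + 93.196·y = -801.017632
  -95.240·x + 58.332·y = -483.115571
det = -116.220·58.332 − 93.196·-95.240 = 2096.642000
x = (-801.017632·58.332 − 93.196·-483.115571) / 2096.642000 = -0.811069
y = (-116.220·-483.115571 − -801.017632·-95.240) / 2096.642000 = -9.606422

x=-0.811 y=-9.606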